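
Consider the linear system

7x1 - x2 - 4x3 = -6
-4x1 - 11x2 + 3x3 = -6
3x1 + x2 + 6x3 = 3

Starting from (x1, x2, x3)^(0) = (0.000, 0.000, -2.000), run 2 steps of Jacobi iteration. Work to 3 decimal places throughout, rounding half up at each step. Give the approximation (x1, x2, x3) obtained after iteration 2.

(-0.571, 1.409, 1.500)

Iteration 1:
  x1 = (-6 - (-1)·0.000 - (-4)·-2.000) / (7) = -2.000
  x2 = (-6 - (-4)·0.000 - (3)·-2.000) / (-11) = 0.000
  x3 = (3 - (3)·0.000 - (1)·0.000) / (6) = 0.500
Iteration 2:
  x1 = (-6 - (-1)·0.000 - (-4)·0.500) / (7) = -0.571
  x2 = (-6 - (-4)·-2.000 - (3)·0.500) / (-11) = 1.409
  x3 = (3 - (3)·-2.000 - (1)·0.000) / (6) = 1.500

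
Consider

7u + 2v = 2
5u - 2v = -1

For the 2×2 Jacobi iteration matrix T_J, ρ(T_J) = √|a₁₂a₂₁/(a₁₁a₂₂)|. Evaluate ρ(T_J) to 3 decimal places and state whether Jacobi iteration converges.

0.845

a₁₂a₂₁/(a₁₁a₂₂) = (2)·(5) / ((7)·(-2)) = -0.714286
ρ = √|-0.714286| = √0.714286 = 0.845
ρ < 1, so Jacobi converges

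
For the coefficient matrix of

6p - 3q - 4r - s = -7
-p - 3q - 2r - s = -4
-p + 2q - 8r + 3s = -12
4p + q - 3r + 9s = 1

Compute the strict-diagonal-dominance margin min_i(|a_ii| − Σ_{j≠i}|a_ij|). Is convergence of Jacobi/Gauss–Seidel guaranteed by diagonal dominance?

row 1: |6| − (3+4+1) = -2
row 2: |-3| − (1+2+1) = -1
row 3: |-8| − (1+2+3) = 2
row 4: |9| − (4+1+3) = 1
minimum over rows = -2 → not strictly diagonally dominant

-2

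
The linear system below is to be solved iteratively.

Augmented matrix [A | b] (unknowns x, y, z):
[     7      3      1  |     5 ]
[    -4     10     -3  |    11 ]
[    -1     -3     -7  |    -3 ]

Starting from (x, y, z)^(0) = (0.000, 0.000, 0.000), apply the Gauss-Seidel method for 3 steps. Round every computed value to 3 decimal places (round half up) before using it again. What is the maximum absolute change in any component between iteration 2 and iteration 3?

Iteration 1:
  x = (5 - (3)·0.000 - (1)·0.000) / (7) = 0.714
  y = (11 - (-4)·0.714 - (-3)·0.000) / (10) = 1.386
  z = (-3 - (-1)·0.714 - (-3)·1.386) / (-7) = -0.267
Iteration 2:
  x = (5 - (3)·1.386 - (1)·-0.267) / (7) = 0.158
  y = (11 - (-4)·0.158 - (-3)·-0.267) / (10) = 1.083
  z = (-3 - (-1)·0.158 - (-3)·1.083) / (-7) = -0.058
Iteration 3:
  x = (5 - (3)·1.083 - (1)·-0.058) / (7) = 0.258
  y = (11 - (-4)·0.258 - (-3)·-0.058) / (10) = 1.186
  z = (-3 - (-1)·0.258 - (-3)·1.186) / (-7) = -0.117
Change: (0.100, 0.103, -0.059) → max |·| = 0.103

0.103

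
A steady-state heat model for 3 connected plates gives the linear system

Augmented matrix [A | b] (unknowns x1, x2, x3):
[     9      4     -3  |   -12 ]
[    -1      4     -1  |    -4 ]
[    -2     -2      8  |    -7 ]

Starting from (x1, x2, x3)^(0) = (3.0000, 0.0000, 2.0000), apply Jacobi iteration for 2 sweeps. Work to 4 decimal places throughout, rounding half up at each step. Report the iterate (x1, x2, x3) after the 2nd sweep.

Iteration 1:
  x1 = (-12 - (4)·0.0000 - (-3)·2.0000) / (9) = -0.6667
  x2 = (-4 - (-1)·3.0000 - (-1)·2.0000) / (4) = 0.2500
  x3 = (-7 - (-2)·3.0000 - (-2)·0.0000) / (8) = -0.1250
Iteration 2:
  x1 = (-12 - (4)·0.2500 - (-3)·-0.1250) / (9) = -1.4861
  x2 = (-4 - (-1)·-0.6667 - (-1)·-0.1250) / (4) = -1.1979
  x3 = (-7 - (-2)·-0.6667 - (-2)·0.2500) / (8) = -0.9792

(-1.4861, -1.1979, -0.9792)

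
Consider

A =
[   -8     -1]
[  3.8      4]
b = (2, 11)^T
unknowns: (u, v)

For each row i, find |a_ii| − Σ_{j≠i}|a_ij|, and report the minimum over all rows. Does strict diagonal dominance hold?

0.2

row 1: |-8| − (1) = 7
row 2: |4| − (3.8) = 0.2
minimum over rows = 0.2 → strictly diagonally dominant (convergence guaranteed)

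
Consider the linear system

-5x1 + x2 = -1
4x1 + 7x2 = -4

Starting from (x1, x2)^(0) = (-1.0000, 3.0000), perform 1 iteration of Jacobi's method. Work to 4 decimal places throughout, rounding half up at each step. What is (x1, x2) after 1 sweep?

Iteration 1:
  x1 = (-1 - (1)·3.0000) / (-5) = 0.8000
  x2 = (-4 - (4)·-1.0000) / (7) = 0.0000

(0.8000, 0.0000)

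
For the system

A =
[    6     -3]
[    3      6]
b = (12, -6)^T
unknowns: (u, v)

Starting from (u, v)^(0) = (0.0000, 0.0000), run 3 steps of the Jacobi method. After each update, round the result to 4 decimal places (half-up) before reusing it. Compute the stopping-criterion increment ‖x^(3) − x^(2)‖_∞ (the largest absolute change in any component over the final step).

0.5000

Iteration 1:
  u = (12 - (-3)·0.0000) / (6) = 2.0000
  v = (-6 - (3)·0.0000) / (6) = -1.0000
Iteration 2:
  u = (12 - (-3)·-1.0000) / (6) = 1.5000
  v = (-6 - (3)·2.0000) / (6) = -2.0000
Iteration 3:
  u = (12 - (-3)·-2.0000) / (6) = 1.0000
  v = (-6 - (3)·1.5000) / (6) = -1.7500
Change: (-0.5000, 0.2500) → max |·| = 0.5000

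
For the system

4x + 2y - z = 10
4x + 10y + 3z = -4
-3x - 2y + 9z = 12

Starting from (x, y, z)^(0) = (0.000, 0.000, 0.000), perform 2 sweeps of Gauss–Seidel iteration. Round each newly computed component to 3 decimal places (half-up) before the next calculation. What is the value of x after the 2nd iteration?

3.664

Iteration 1:
  x = (10 - (2)·0.000 - (-1)·0.000) / (4) = 2.500
  y = (-4 - (4)·2.500 - (3)·0.000) / (10) = -1.400
  z = (12 - (-3)·2.500 - (-2)·-1.400) / (9) = 1.856
Iteration 2:
  x = (10 - (2)·-1.400 - (-1)·1.856) / (4) = 3.664
  y = (-4 - (4)·3.664 - (3)·1.856) / (10) = -2.422
  z = (12 - (-3)·3.664 - (-2)·-2.422) / (9) = 2.016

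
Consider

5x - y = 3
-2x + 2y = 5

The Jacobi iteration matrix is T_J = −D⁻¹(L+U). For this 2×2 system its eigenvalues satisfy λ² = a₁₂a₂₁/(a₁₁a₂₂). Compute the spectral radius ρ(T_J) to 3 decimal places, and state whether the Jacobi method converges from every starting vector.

a₁₂a₂₁/(a₁₁a₂₂) = (-1)·(-2) / ((5)·(2)) = 0.200000
ρ = √|0.200000| = √0.200000 = 0.447
ρ < 1, so Jacobi converges

0.447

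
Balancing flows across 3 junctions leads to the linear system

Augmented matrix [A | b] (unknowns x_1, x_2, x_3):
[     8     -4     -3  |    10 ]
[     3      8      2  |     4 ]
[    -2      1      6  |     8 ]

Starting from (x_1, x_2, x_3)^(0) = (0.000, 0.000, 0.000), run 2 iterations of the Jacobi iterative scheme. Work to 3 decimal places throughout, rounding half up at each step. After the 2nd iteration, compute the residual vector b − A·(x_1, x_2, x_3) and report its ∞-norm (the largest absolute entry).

2.918

Iteration 1:
  x_1 = (10 - (-4)·0.000 - (-3)·0.000) / (8) = 1.250
  x_2 = (4 - (3)·0.000 - (2)·0.000) / (8) = 0.500
  x_3 = (8 - (-2)·0.000 - (1)·0.000) / (6) = 1.333
Iteration 2:
  x_1 = (10 - (-4)·0.500 - (-3)·1.333) / (8) = 2.000
  x_2 = (4 - (3)·1.250 - (2)·1.333) / (8) = -0.302
  x_3 = (8 - (-2)·1.250 - (1)·0.500) / (6) = 1.667
Residual b − A·x = (-2.207, -2.918, 2.300); ∞-norm = 2.918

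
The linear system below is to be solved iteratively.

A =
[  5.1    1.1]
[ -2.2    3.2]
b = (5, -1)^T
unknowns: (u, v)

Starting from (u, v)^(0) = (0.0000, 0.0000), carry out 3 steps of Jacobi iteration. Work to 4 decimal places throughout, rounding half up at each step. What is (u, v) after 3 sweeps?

Iteration 1:
  u = (5 - (1.1)·0.0000) / (5.1) = 0.9804
  v = (-1 - (-2.2)·0.0000) / (3.2) = -0.3125
Iteration 2:
  u = (5 - (1.1)·-0.3125) / (5.1) = 1.0478
  v = (-1 - (-2.2)·0.9804) / (3.2) = 0.3615
Iteration 3:
  u = (5 - (1.1)·0.3615) / (5.1) = 0.9024
  v = (-1 - (-2.2)·1.0478) / (3.2) = 0.4079

(0.9024, 0.4079)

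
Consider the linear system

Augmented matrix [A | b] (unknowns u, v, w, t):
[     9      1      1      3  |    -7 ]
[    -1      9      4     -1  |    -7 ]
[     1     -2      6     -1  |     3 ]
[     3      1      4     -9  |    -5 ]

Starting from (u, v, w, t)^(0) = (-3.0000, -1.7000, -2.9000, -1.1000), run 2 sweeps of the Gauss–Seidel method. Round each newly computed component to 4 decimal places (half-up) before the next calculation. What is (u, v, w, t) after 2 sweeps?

(-1.1457, -1.0059, 0.4933, 0.2811)

Iteration 1:
  u = (-7 - (1)·-1.7000 - (1)·-2.9000 - (3)·-1.1000) / (9) = 0.1000
  v = (-7 - (-1)·0.1000 - (4)·-2.9000 - (-1)·-1.1000) / (9) = 0.4000
  w = (3 - (1)·0.1000 - (-2)·0.4000 - (-1)·-1.1000) / (6) = 0.4333
  t = (-5 - (3)·0.1000 - (1)·0.4000 - (4)·0.4333) / (-9) = 0.8259
Iteration 2:
  u = (-7 - (1)·0.4000 - (1)·0.4333 - (3)·0.8259) / (9) = -1.1457
  v = (-7 - (-1)·-1.1457 - (4)·0.4333 - (-1)·0.8259) / (9) = -1.0059
  w = (3 - (1)·-1.1457 - (-2)·-1.0059 - (-1)·0.8259) / (6) = 0.4933
  t = (-5 - (3)·-1.1457 - (1)·-1.0059 - (4)·0.4933) / (-9) = 0.2811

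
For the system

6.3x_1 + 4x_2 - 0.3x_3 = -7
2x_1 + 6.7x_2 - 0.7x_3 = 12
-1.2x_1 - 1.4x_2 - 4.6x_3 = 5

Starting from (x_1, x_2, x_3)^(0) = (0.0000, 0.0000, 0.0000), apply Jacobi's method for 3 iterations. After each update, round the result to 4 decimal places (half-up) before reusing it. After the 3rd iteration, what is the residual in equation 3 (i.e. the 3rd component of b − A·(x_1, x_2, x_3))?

0.2790

Iteration 1:
  x_1 = (-7 - (4)·0.0000 - (-0.3)·0.0000) / (6.3) = -1.1111
  x_2 = (12 - (2)·0.0000 - (-0.7)·0.0000) / (6.7) = 1.7910
  x_3 = (5 - (-1.2)·0.0000 - (-1.4)·0.0000) / (-4.6) = -1.0870
Iteration 2:
  x_1 = (-7 - (4)·1.7910 - (-0.3)·-1.0870) / (6.3) = -2.3000
  x_2 = (12 - (2)·-1.1111 - (-0.7)·-1.0870) / (6.7) = 2.0091
  x_3 = (5 - (-1.2)·-1.1111 - (-1.4)·1.7910) / (-4.6) = -1.3422
Iteration 3:
  x_1 = (-7 - (4)·2.0091 - (-0.3)·-1.3422) / (6.3) = -2.4506
  x_2 = (12 - (2)·-2.3000 - (-0.7)·-1.3422) / (6.7) = 2.3374
  x_3 = (5 - (-1.2)·-2.3000 - (-1.4)·2.0091) / (-4.6) = -1.0984
Residual b − A·x = (-1.2403, 0.4717, 0.2790)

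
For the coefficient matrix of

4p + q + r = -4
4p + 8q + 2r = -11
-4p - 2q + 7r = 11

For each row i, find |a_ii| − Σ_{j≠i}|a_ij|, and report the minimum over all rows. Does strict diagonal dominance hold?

1

row 1: |4| − (1+1) = 2
row 2: |8| − (4+2) = 2
row 3: |7| − (4+2) = 1
minimum over rows = 1 → strictly diagonally dominant (convergence guaranteed)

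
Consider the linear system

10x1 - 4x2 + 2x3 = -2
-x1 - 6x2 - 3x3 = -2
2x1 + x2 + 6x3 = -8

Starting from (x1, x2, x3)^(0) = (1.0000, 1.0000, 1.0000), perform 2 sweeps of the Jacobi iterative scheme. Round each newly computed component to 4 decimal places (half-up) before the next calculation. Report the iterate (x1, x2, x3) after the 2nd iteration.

(0.0333, 1.2500, -1.2778)

Iteration 1:
  x1 = (-2 - (-4)·1.0000 - (2)·1.0000) / (10) = 0.0000
  x2 = (-2 - (-1)·1.0000 - (-3)·1.0000) / (-6) = -0.3333
  x3 = (-8 - (2)·1.0000 - (1)·1.0000) / (6) = -1.8333
Iteration 2:
  x1 = (-2 - (-4)·-0.3333 - (2)·-1.8333) / (10) = 0.0333
  x2 = (-2 - (-1)·0.0000 - (-3)·-1.8333) / (-6) = 1.2500
  x3 = (-8 - (2)·0.0000 - (1)·-0.3333) / (6) = -1.2778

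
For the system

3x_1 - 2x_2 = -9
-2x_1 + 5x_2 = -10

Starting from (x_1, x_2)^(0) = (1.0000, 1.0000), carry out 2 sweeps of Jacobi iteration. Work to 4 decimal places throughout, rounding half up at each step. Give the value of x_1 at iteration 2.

Iteration 1:
  x_1 = (-9 - (-2)·1.0000) / (3) = -2.3333
  x_2 = (-10 - (-2)·1.0000) / (5) = -1.6000
Iteration 2:
  x_1 = (-9 - (-2)·-1.6000) / (3) = -4.0667
  x_2 = (-10 - (-2)·-2.3333) / (5) = -2.9333

-4.0667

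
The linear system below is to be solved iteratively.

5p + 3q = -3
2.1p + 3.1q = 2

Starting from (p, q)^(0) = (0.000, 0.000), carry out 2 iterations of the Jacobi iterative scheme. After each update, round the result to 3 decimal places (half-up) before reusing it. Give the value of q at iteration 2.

Iteration 1:
  p = (-3 - (3)·0.000) / (5) = -0.600
  q = (2 - (2.1)·0.000) / (3.1) = 0.645
Iteration 2:
  p = (-3 - (3)·0.645) / (5) = -0.987
  q = (2 - (2.1)·-0.600) / (3.1) = 1.052

1.052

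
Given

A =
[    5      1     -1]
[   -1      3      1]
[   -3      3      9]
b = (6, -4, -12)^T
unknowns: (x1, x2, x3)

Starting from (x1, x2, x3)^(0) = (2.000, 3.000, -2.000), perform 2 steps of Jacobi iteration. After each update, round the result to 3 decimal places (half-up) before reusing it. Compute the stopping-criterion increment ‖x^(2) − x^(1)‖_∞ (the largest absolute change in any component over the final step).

Iteration 1:
  x1 = (6 - (1)·3.000 - (-1)·-2.000) / (5) = 0.200
  x2 = (-4 - (-1)·2.000 - (1)·-2.000) / (3) = 0.000
  x3 = (-12 - (-3)·2.000 - (3)·3.000) / (9) = -1.667
Iteration 2:
  x1 = (6 - (1)·0.000 - (-1)·-1.667) / (5) = 0.867
  x2 = (-4 - (-1)·0.200 - (1)·-1.667) / (3) = -0.711
  x3 = (-12 - (-3)·0.200 - (3)·0.000) / (9) = -1.267
Change: (0.667, -0.711, 0.400) → max |·| = 0.711

0.711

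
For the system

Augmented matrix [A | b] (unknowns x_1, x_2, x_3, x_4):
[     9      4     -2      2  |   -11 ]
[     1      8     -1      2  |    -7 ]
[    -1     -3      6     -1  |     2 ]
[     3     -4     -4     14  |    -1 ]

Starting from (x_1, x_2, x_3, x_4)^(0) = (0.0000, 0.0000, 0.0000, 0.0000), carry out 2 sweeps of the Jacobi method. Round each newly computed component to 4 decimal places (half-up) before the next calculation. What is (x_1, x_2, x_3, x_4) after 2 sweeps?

Iteration 1:
  x_1 = (-11 - (4)·0.0000 - (-2)·0.0000 - (2)·0.0000) / (9) = -1.2222
  x_2 = (-7 - (1)·0.0000 - (-1)·0.0000 - (2)·0.0000) / (8) = -0.8750
  x_3 = (2 - (-1)·0.0000 - (-3)·0.0000 - (-1)·0.0000) / (6) = 0.3333
  x_4 = (-1 - (3)·0.0000 - (-4)·0.0000 - (-4)·0.0000) / (14) = -0.0714
Iteration 2:
  x_1 = (-11 - (4)·-0.8750 - (-2)·0.3333 - (2)·-0.0714) / (9) = -0.7434
  x_2 = (-7 - (1)·-1.2222 - (-1)·0.3333 - (2)·-0.0714) / (8) = -0.6627
  x_3 = (2 - (-1)·-1.2222 - (-3)·-0.8750 - (-1)·-0.0714) / (6) = -0.3198
  x_4 = (-1 - (3)·-1.2222 - (-4)·-0.8750 - (-4)·0.3333) / (14) = 0.0357

(-0.7434, -0.6627, -0.3198, 0.0357)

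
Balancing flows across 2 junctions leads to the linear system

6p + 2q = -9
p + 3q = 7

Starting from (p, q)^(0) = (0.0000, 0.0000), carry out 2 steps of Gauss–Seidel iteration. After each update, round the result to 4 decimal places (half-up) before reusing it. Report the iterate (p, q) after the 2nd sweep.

(-2.4444, 3.1481)

Iteration 1:
  p = (-9 - (2)·0.0000) / (6) = -1.5000
  q = (7 - (1)·-1.5000) / (3) = 2.8333
Iteration 2:
  p = (-9 - (2)·2.8333) / (6) = -2.4444
  q = (7 - (1)·-2.4444) / (3) = 3.1481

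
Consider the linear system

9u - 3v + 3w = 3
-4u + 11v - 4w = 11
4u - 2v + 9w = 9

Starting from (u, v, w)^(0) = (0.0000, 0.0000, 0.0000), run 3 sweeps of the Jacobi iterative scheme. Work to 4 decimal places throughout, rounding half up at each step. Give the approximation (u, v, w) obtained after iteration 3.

(0.4702, 1.5118, 1.1818)

Iteration 1:
  u = (3 - (-3)·0.0000 - (3)·0.0000) / (9) = 0.3333
  v = (11 - (-4)·0.0000 - (-4)·0.0000) / (11) = 1.0000
  w = (9 - (4)·0.0000 - (-2)·0.0000) / (9) = 1.0000
Iteration 2:
  u = (3 - (-3)·1.0000 - (3)·1.0000) / (9) = 0.3333
  v = (11 - (-4)·0.3333 - (-4)·1.0000) / (11) = 1.4848
  w = (9 - (4)·0.3333 - (-2)·1.0000) / (9) = 1.0741
Iteration 3:
  u = (3 - (-3)·1.4848 - (3)·1.0741) / (9) = 0.4702
  v = (11 - (-4)·0.3333 - (-4)·1.0741) / (11) = 1.5118
  w = (9 - (4)·0.3333 - (-2)·1.4848) / (9) = 1.1818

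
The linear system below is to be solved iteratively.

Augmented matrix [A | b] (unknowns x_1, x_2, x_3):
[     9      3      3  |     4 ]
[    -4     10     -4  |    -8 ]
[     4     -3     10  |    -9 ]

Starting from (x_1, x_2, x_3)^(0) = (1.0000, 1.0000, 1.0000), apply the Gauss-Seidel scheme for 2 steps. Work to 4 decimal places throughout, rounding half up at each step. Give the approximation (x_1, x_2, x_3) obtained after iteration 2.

Iteration 1:
  x_1 = (4 - (3)·1.0000 - (3)·1.0000) / (9) = -0.2222
  x_2 = (-8 - (-4)·-0.2222 - (-4)·1.0000) / (10) = -0.4889
  x_3 = (-9 - (4)·-0.2222 - (-3)·-0.4889) / (10) = -0.9578
Iteration 2:
  x_1 = (4 - (3)·-0.4889 - (3)·-0.9578) / (9) = 0.9267
  x_2 = (-8 - (-4)·0.9267 - (-4)·-0.9578) / (10) = -0.8124
  x_3 = (-9 - (4)·0.9267 - (-3)·-0.8124) / (10) = -1.5144

(0.9267, -0.8124, -1.5144)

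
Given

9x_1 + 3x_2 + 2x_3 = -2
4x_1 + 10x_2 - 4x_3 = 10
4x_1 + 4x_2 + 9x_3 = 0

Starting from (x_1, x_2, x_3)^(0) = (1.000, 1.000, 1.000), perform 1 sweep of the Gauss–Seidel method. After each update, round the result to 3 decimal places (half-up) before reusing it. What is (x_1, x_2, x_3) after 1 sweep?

(-0.778, 1.711, -0.415)

Iteration 1:
  x_1 = (-2 - (3)·1.000 - (2)·1.000) / (9) = -0.778
  x_2 = (10 - (4)·-0.778 - (-4)·1.000) / (10) = 1.711
  x_3 = (0 - (4)·-0.778 - (4)·1.711) / (9) = -0.415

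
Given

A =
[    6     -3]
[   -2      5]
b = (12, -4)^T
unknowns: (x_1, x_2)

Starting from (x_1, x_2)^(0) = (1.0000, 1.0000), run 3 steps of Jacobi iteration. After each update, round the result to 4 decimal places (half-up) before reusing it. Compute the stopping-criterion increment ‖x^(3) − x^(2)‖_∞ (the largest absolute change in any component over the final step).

0.3000

Iteration 1:
  x_1 = (12 - (-3)·1.0000) / (6) = 2.5000
  x_2 = (-4 - (-2)·1.0000) / (5) = -0.4000
Iteration 2:
  x_1 = (12 - (-3)·-0.4000) / (6) = 1.8000
  x_2 = (-4 - (-2)·2.5000) / (5) = 0.2000
Iteration 3:
  x_1 = (12 - (-3)·0.2000) / (6) = 2.1000
  x_2 = (-4 - (-2)·1.8000) / (5) = -0.0800
Change: (0.3000, -0.2800) → max |·| = 0.3000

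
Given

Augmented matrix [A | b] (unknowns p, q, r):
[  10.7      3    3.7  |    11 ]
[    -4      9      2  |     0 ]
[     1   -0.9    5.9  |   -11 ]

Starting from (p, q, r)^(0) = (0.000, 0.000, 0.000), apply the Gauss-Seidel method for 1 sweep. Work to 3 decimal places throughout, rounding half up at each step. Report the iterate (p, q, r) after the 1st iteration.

(1.028, 0.457, -1.969)

Iteration 1:
  p = (11 - (3)·0.000 - (3.7)·0.000) / (10.7) = 1.028
  q = (0 - (-4)·1.028 - (2)·0.000) / (9) = 0.457
  r = (-11 - (1)·1.028 - (-0.9)·0.457) / (5.9) = -1.969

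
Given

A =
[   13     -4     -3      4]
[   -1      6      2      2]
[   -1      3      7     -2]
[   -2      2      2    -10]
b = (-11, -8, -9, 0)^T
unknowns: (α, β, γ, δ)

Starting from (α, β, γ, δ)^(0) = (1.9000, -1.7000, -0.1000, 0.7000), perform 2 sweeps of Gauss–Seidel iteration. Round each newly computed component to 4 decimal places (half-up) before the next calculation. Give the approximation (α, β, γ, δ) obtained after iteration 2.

Iteration 1:
  α = (-11 - (-4)·-1.7000 - (-3)·-0.1000 - (4)·0.7000) / (13) = -1.6077
  β = (-8 - (-1)·-1.6077 - (2)·-0.1000 - (2)·0.7000) / (6) = -1.8013
  γ = (-9 - (-1)·-1.6077 - (3)·-1.8013 - (-2)·0.7000) / (7) = -0.5434
  δ = (0 - (-2)·-1.6077 - (2)·-1.8013 - (2)·-0.5434) / (-10) = -0.1474
Iteration 2:
  α = (-11 - (-4)·-1.8013 - (-3)·-0.5434 - (4)·-0.1474) / (13) = -1.4804
  β = (-8 - (-1)·-1.4804 - (2)·-0.5434 - (2)·-0.1474) / (6) = -1.3498
  γ = (-9 - (-1)·-1.4804 - (3)·-1.3498 - (-2)·-0.1474) / (7) = -0.9608
  δ = (0 - (-2)·-1.4804 - (2)·-1.3498 - (2)·-0.9608) / (-10) = -0.1660

(-1.4804, -1.3498, -0.9608, -0.1660)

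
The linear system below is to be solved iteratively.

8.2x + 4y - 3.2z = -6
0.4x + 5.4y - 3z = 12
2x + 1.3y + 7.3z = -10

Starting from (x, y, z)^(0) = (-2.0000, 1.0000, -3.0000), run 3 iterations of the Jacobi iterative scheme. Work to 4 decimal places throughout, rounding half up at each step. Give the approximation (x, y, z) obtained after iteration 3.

Iteration 1:
  x = (-6 - (4)·1.0000 - (-3.2)·-3.0000) / (8.2) = -2.3902
  y = (12 - (0.4)·-2.0000 - (-3)·-3.0000) / (5.4) = 0.7037
  z = (-10 - (2)·-2.0000 - (1.3)·1.0000) / (7.3) = -1.0000
Iteration 2:
  x = (-6 - (4)·0.7037 - (-3.2)·-1.0000) / (8.2) = -1.4652
  y = (12 - (0.4)·-2.3902 - (-3)·-1.0000) / (5.4) = 1.8437
  z = (-10 - (2)·-2.3902 - (1.3)·0.7037) / (7.3) = -0.8403
Iteration 3:
  x = (-6 - (4)·1.8437 - (-3.2)·-0.8403) / (8.2) = -1.9590
  y = (12 - (0.4)·-1.4652 - (-3)·-0.8403) / (5.4) = 1.8639
  z = (-10 - (2)·-1.4652 - (1.3)·1.8437) / (7.3) = -1.2968

(-1.9590, 1.8639, -1.2968)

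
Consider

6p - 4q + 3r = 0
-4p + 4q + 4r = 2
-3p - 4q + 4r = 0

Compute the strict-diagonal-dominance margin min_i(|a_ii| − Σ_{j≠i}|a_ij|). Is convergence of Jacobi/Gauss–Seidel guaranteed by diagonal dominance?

row 1: |6| − (4+3) = -1
row 2: |4| − (4+4) = -4
row 3: |4| − (3+4) = -3
minimum over rows = -4 → not strictly diagonally dominant

-4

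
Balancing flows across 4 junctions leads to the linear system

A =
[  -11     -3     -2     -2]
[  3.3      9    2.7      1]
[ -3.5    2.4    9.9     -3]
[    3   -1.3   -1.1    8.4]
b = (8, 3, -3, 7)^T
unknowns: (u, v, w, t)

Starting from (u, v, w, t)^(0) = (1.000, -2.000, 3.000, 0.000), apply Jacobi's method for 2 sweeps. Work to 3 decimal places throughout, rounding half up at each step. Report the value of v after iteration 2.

0.377

Iteration 1:
  u = (8 - (-3)·-2.000 - (-2)·3.000 - (-2)·0.000) / (-11) = -0.727
  v = (3 - (3.3)·1.000 - (2.7)·3.000 - (1)·0.000) / (9) = -0.933
  w = (-3 - (-3.5)·1.000 - (2.4)·-2.000 - (-3)·0.000) / (9.9) = 0.535
  t = (7 - (3)·1.000 - (-1.3)·-2.000 - (-1.1)·3.000) / (8.4) = 0.560
Iteration 2:
  u = (8 - (-3)·-0.933 - (-2)·0.535 - (-2)·0.560) / (-11) = -0.672
  v = (3 - (3.3)·-0.727 - (2.7)·0.535 - (1)·0.560) / (9) = 0.377
  w = (-3 - (-3.5)·-0.727 - (2.4)·-0.933 - (-3)·0.560) / (9.9) = -0.164
  t = (7 - (3)·-0.727 - (-1.3)·-0.933 - (-1.1)·0.535) / (8.4) = 1.019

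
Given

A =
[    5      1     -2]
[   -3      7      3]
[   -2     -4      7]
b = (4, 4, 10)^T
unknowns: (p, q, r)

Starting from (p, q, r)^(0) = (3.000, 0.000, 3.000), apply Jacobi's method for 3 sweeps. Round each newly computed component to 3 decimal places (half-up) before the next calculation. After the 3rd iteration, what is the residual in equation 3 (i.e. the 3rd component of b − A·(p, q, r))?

Iteration 1:
  p = (4 - (1)·0.000 - (-2)·3.000) / (5) = 2.000
  q = (4 - (-3)·3.000 - (3)·3.000) / (7) = 0.571
  r = (10 - (-2)·3.000 - (-4)·0.000) / (7) = 2.286
Iteration 2:
  p = (4 - (1)·0.571 - (-2)·2.286) / (5) = 1.600
  q = (4 - (-3)·2.000 - (3)·2.286) / (7) = 0.449
  r = (10 - (-2)·2.000 - (-4)·0.571) / (7) = 2.326
Iteration 3:
  p = (4 - (1)·0.449 - (-2)·2.326) / (5) = 1.641
  q = (4 - (-3)·1.600 - (3)·2.326) / (7) = 0.260
  r = (10 - (-2)·1.600 - (-4)·0.449) / (7) = 2.142
Residual b − A·x = (-0.181, 0.677, -0.672)

-0.672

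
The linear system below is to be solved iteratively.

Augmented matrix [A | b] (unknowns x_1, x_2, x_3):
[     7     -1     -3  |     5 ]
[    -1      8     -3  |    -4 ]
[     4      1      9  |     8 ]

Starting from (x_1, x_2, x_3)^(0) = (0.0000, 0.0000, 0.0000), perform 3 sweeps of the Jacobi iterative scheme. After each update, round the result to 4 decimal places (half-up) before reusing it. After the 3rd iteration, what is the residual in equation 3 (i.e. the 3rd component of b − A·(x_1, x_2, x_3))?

0.2668

Iteration 1:
  x_1 = (5 - (-1)·0.0000 - (-3)·0.0000) / (7) = 0.7143
  x_2 = (-4 - (-1)·0.0000 - (-3)·0.0000) / (8) = -0.5000
  x_3 = (8 - (4)·0.0000 - (1)·0.0000) / (9) = 0.8889
Iteration 2:
  x_1 = (5 - (-1)·-0.5000 - (-3)·0.8889) / (7) = 1.0238
  x_2 = (-4 - (-1)·0.7143 - (-3)·0.8889) / (8) = -0.0774
  x_3 = (8 - (4)·0.7143 - (1)·-0.5000) / (9) = 0.6270
Iteration 3:
  x_1 = (5 - (-1)·-0.0774 - (-3)·0.6270) / (7) = 0.9719
  x_2 = (-4 - (-1)·1.0238 - (-3)·0.6270) / (8) = -0.1369
  x_3 = (8 - (4)·1.0238 - (1)·-0.0774) / (9) = 0.4425
Residual b − A·x = (-0.6127, -0.6054, 0.2668)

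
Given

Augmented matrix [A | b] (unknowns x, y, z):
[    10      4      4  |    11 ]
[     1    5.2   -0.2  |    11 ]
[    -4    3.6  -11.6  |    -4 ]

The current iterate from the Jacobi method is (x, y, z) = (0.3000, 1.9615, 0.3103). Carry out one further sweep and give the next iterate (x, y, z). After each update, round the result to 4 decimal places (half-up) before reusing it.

One sweep:
  x = (11 - (4)·1.9615 - (4)·0.3103) / (10) = 0.1913
  y = (11 - (1)·0.3000 - (-0.2)·0.3103) / (5.2) = 2.0696
  z = (-4 - (-4)·0.3000 - (3.6)·1.9615) / (-11.6) = 0.8501

(0.1913, 2.0696, 0.8501)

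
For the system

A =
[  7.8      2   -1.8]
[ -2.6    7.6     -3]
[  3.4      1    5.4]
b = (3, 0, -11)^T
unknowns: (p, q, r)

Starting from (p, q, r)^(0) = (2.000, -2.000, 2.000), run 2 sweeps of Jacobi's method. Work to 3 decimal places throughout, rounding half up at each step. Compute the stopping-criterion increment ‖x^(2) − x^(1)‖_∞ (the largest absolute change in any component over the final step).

Iteration 1:
  p = (3 - (2)·-2.000 - (-1.8)·2.000) / (7.8) = 1.359
  q = (0 - (-2.6)·2.000 - (-3)·2.000) / (7.6) = 1.474
  r = (-11 - (3.4)·2.000 - (1)·-2.000) / (5.4) = -2.926
Iteration 2:
  p = (3 - (2)·1.474 - (-1.8)·-2.926) / (7.8) = -0.669
  q = (0 - (-2.6)·1.359 - (-3)·-2.926) / (7.6) = -0.690
  r = (-11 - (3.4)·1.359 - (1)·1.474) / (5.4) = -3.166
Change: (-2.028, -2.164, -0.240) → max |·| = 2.164

2.164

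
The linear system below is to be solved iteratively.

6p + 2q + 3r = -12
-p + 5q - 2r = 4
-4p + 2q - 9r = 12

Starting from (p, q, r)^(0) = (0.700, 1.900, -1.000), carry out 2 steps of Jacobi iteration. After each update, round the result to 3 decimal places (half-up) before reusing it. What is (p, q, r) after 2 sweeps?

(-1.569, -0.115, -0.265)

Iteration 1:
  p = (-12 - (2)·1.900 - (3)·-1.000) / (6) = -2.133
  q = (4 - (-1)·0.700 - (-2)·-1.000) / (5) = 0.540
  r = (12 - (-4)·0.700 - (2)·1.900) / (-9) = -1.222
Iteration 2:
  p = (-12 - (2)·0.540 - (3)·-1.222) / (6) = -1.569
  q = (4 - (-1)·-2.133 - (-2)·-1.222) / (5) = -0.115
  r = (12 - (-4)·-2.133 - (2)·0.540) / (-9) = -0.265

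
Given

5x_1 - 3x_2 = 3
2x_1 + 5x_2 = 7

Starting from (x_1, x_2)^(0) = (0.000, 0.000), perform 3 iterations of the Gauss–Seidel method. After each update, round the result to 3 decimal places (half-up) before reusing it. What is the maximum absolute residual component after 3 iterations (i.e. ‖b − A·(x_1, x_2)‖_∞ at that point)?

0.199

Iteration 1:
  x_1 = (3 - (-3)·0.000) / (5) = 0.600
  x_2 = (7 - (2)·0.600) / (5) = 1.160
Iteration 2:
  x_1 = (3 - (-3)·1.160) / (5) = 1.296
  x_2 = (7 - (2)·1.296) / (5) = 0.882
Iteration 3:
  x_1 = (3 - (-3)·0.882) / (5) = 1.129
  x_2 = (7 - (2)·1.129) / (5) = 0.948
Residual b − A·x = (0.199, 0.002); ∞-norm = 0.199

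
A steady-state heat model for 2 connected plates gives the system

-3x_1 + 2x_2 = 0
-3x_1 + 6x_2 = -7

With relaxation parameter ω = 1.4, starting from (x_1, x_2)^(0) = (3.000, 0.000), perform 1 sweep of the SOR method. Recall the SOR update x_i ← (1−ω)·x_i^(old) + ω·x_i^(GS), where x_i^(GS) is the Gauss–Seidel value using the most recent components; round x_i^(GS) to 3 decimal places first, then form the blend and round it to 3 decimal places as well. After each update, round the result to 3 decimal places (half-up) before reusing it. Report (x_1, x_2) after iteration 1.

Iteration 1:
  x_1: GS value = (0 - (2)·0.000) / (-3) = 0.000;  x_1 ← (1−ω)·3.000 + ω·0.000 = -1.200
  x_2: GS value = (-7 - (-3)·-1.200) / (6) = -1.767;  x_2 ← (1−ω)·0.000 + ω·-1.767 = -2.474

(-1.200, -2.474)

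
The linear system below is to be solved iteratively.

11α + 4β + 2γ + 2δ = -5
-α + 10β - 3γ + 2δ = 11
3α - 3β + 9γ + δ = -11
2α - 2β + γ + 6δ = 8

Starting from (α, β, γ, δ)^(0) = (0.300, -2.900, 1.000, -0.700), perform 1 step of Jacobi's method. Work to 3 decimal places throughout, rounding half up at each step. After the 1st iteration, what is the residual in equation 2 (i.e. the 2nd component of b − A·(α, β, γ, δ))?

Iteration 1:
  α = (-5 - (4)·-2.900 - (2)·1.000 - (2)·-0.700) / (11) = 0.545
  β = (11 - (-1)·0.300 - (-3)·1.000 - (2)·-0.700) / (10) = 1.570
  γ = (-11 - (3)·0.300 - (-3)·-2.900 - (1)·-0.700) / (9) = -2.211
  δ = (8 - (2)·0.300 - (-2)·-2.900 - (1)·1.000) / (6) = 0.100
Residual b − A·x = (-13.053, -10.988, 11.874, 11.661)

-10.988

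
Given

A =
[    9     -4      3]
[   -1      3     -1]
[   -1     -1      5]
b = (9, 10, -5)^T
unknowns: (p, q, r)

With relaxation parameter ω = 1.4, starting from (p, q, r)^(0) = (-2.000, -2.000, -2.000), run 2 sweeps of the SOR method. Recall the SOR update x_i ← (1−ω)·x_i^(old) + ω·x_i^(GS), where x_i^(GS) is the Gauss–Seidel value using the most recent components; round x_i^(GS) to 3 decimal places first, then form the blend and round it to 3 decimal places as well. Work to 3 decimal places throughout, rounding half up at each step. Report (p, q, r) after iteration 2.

(3.339, 4.734, 0.283)

Iteration 1:
  p: GS value = (9 - (-4)·-2.000 - (3)·-2.000) / (9) = 0.778;  p ← (1−ω)·-2.000 + ω·0.778 = 1.889
  q: GS value = (10 - (-1)·1.889 - (-1)·-2.000) / (3) = 3.296;  q ← (1−ω)·-2.000 + ω·3.296 = 5.414
  r: GS value = (-5 - (-1)·1.889 - (-1)·5.414) / (5) = 0.461;  r ← (1−ω)·-2.000 + ω·0.461 = 1.445
Iteration 2:
  p: GS value = (9 - (-4)·5.414 - (3)·1.445) / (9) = 2.925;  p ← (1−ω)·1.889 + ω·2.925 = 3.339
  q: GS value = (10 - (-1)·3.339 - (-1)·1.445) / (3) = 4.928;  q ← (1−ω)·5.414 + ω·4.928 = 4.734
  r: GS value = (-5 - (-1)·3.339 - (-1)·4.734) / (5) = 0.615;  r ← (1−ω)·1.445 + ω·0.615 = 0.283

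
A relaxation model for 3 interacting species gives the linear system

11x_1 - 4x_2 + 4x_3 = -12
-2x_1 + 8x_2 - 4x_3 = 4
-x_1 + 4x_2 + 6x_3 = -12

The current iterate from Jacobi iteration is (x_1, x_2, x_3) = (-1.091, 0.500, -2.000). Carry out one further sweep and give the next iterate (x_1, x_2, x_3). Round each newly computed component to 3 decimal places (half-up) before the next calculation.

(-0.182, -0.773, -2.515)

One sweep:
  x_1 = (-12 - (-4)·0.500 - (4)·-2.000) / (11) = -0.182
  x_2 = (4 - (-2)·-1.091 - (-4)·-2.000) / (8) = -0.773
  x_3 = (-12 - (-1)·-1.091 - (4)·0.500) / (6) = -2.515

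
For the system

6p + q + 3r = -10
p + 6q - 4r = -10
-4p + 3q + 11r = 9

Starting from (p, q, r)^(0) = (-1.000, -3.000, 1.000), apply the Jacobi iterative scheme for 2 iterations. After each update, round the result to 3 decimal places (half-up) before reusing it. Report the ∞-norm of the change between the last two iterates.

0.834

Iteration 1:
  p = (-10 - (1)·-3.000 - (3)·1.000) / (6) = -1.667
  q = (-10 - (1)·-1.000 - (-4)·1.000) / (6) = -0.833
  r = (9 - (-4)·-1.000 - (3)·-3.000) / (11) = 1.273
Iteration 2:
  p = (-10 - (1)·-0.833 - (3)·1.273) / (6) = -2.164
  q = (-10 - (1)·-1.667 - (-4)·1.273) / (6) = -0.540
  r = (9 - (-4)·-1.667 - (3)·-0.833) / (11) = 0.439
Change: (-0.497, 0.293, -0.834) → max |·| = 0.834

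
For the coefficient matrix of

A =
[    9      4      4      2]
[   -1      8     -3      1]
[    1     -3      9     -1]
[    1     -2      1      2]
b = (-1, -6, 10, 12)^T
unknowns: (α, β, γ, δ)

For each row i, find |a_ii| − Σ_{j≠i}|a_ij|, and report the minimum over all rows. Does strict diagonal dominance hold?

row 1: |9| − (4+4+2) = -1
row 2: |8| − (1+3+1) = 3
row 3: |9| − (1+3+1) = 4
row 4: |2| − (1+2+1) = -2
minimum over rows = -2 → not strictly diagonally dominant

-2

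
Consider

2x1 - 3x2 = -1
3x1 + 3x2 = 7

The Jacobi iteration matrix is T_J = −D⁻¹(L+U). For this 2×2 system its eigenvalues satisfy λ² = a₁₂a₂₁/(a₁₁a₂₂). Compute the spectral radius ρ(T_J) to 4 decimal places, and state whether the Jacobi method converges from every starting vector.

1.2247

a₁₂a₂₁/(a₁₁a₂₂) = (-3)·(3) / ((2)·(3)) = -1.500000
ρ = √|-1.500000| = √1.500000 = 1.2247
ρ > 1, so Jacobi diverges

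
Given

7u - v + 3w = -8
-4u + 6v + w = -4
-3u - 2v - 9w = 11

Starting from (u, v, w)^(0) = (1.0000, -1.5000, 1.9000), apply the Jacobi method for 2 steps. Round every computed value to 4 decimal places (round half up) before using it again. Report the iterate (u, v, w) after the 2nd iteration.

(-0.6643, -1.9106, -0.4280)

Iteration 1:
  u = (-8 - (-1)·-1.5000 - (3)·1.9000) / (7) = -2.1714
  v = (-4 - (-4)·1.0000 - (1)·1.9000) / (6) = -0.3167
  w = (11 - (-3)·1.0000 - (-2)·-1.5000) / (-9) = -1.2222
Iteration 2:
  u = (-8 - (-1)·-0.3167 - (3)·-1.2222) / (7) = -0.6643
  v = (-4 - (-4)·-2.1714 - (1)·-1.2222) / (6) = -1.9106
  w = (11 - (-3)·-2.1714 - (-2)·-0.3167) / (-9) = -0.4280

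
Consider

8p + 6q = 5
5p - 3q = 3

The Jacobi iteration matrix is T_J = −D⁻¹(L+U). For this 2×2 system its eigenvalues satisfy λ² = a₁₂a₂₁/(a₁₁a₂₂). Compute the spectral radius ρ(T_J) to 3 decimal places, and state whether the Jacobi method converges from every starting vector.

1.118

a₁₂a₂₁/(a₁₁a₂₂) = (6)·(5) / ((8)·(-3)) = -1.250000
ρ = √|-1.250000| = √1.250000 = 1.118
ρ > 1, so Jacobi diverges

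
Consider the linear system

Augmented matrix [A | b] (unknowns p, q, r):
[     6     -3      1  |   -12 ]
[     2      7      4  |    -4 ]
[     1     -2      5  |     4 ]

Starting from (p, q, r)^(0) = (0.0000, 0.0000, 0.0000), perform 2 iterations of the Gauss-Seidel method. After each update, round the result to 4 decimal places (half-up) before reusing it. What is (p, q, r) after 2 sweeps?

Iteration 1:
  p = (-12 - (-3)·0.0000 - (1)·0.0000) / (6) = -2.0000
  q = (-4 - (2)·-2.0000 - (4)·0.0000) / (7) = 0.0000
  r = (4 - (1)·-2.0000 - (-2)·0.0000) / (5) = 1.2000
Iteration 2:
  p = (-12 - (-3)·0.0000 - (1)·1.2000) / (6) = -2.2000
  q = (-4 - (2)·-2.2000 - (4)·1.2000) / (7) = -0.6286
  r = (4 - (1)·-2.2000 - (-2)·-0.6286) / (5) = 0.9886

(-2.2000, -0.6286, 0.9886)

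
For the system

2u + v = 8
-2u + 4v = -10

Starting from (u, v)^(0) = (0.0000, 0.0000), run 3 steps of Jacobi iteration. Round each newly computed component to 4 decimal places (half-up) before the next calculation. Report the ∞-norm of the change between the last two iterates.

1.0000

Iteration 1:
  u = (8 - (1)·0.0000) / (2) = 4.0000
  v = (-10 - (-2)·0.0000) / (4) = -2.5000
Iteration 2:
  u = (8 - (1)·-2.5000) / (2) = 5.2500
  v = (-10 - (-2)·4.0000) / (4) = -0.5000
Iteration 3:
  u = (8 - (1)·-0.5000) / (2) = 4.2500
  v = (-10 - (-2)·5.2500) / (4) = 0.1250
Change: (-1.0000, 0.6250) → max |·| = 1.0000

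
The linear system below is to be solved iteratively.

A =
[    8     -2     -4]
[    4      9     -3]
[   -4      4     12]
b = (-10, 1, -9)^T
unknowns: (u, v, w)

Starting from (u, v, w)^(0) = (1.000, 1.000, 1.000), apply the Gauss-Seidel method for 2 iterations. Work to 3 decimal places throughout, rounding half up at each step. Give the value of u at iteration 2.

-1.653

Iteration 1:
  u = (-10 - (-2)·1.000 - (-4)·1.000) / (8) = -0.500
  v = (1 - (4)·-0.500 - (-3)·1.000) / (9) = 0.667
  w = (-9 - (-4)·-0.500 - (4)·0.667) / (12) = -1.139
Iteration 2:
  u = (-10 - (-2)·0.667 - (-4)·-1.139) / (8) = -1.653
  v = (1 - (4)·-1.653 - (-3)·-1.139) / (9) = 0.466
  w = (-9 - (-4)·-1.653 - (4)·0.466) / (12) = -1.456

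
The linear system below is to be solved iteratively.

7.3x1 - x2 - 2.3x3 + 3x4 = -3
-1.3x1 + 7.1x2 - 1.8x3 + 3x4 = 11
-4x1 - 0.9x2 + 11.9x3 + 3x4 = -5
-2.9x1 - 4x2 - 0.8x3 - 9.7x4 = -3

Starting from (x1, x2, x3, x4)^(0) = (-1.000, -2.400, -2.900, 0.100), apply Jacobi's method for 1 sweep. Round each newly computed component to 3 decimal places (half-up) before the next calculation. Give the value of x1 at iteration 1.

-1.695

Iteration 1:
  x1 = (-3 - (-1)·-2.400 - (-2.3)·-2.900 - (3)·0.100) / (7.3) = -1.695
  x2 = (11 - (-1.3)·-1.000 - (-1.8)·-2.900 - (3)·0.100) / (7.1) = 0.589
  x3 = (-5 - (-4)·-1.000 - (-0.9)·-2.400 - (3)·0.100) / (11.9) = -0.963
  x4 = (-3 - (-2.9)·-1.000 - (-4)·-2.400 - (-0.8)·-2.900) / (-9.7) = 1.837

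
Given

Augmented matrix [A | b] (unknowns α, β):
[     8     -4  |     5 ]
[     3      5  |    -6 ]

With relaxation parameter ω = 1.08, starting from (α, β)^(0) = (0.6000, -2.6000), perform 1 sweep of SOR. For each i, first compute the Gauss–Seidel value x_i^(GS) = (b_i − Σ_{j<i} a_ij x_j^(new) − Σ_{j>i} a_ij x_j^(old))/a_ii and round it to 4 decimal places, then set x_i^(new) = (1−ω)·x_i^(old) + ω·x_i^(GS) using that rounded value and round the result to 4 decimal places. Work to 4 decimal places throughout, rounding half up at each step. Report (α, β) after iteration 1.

(-0.7770, -0.5845)

Iteration 1:
  α: GS value = (5 - (-4)·-2.6000) / (8) = -0.6750;  α ← (1−ω)·0.6000 + ω·-0.6750 = -0.7770
  β: GS value = (-6 - (3)·-0.7770) / (5) = -0.7338;  β ← (1−ω)·-2.6000 + ω·-0.7338 = -0.5845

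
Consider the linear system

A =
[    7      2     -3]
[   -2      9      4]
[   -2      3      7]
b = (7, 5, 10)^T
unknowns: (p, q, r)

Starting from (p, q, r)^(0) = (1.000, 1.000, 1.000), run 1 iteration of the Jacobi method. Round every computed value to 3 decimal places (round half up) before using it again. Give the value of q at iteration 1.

Iteration 1:
  p = (7 - (2)·1.000 - (-3)·1.000) / (7) = 1.143
  q = (5 - (-2)·1.000 - (4)·1.000) / (9) = 0.333
  r = (10 - (-2)·1.000 - (3)·1.000) / (7) = 1.286

0.333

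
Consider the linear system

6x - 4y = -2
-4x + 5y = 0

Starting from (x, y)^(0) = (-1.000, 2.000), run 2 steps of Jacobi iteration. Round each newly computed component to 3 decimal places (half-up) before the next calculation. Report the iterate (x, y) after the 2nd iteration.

Iteration 1:
  x = (-2 - (-4)·2.000) / (6) = 1.000
  y = (0 - (-4)·-1.000) / (5) = -0.800
Iteration 2:
  x = (-2 - (-4)·-0.800) / (6) = -0.867
  y = (0 - (-4)·1.000) / (5) = 0.800

(-0.867, 0.800)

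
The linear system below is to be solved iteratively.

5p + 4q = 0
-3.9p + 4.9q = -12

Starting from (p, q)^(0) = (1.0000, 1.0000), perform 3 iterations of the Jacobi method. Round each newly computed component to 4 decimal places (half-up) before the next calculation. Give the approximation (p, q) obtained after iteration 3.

(2.4686, -1.3964)

Iteration 1:
  p = (0 - (4)·1.0000) / (5) = -0.8000
  q = (-12 - (-3.9)·1.0000) / (4.9) = -1.6531
Iteration 2:
  p = (0 - (4)·-1.6531) / (5) = 1.3225
  q = (-12 - (-3.9)·-0.8000) / (4.9) = -3.0857
Iteration 3:
  p = (0 - (4)·-3.0857) / (5) = 2.4686
  q = (-12 - (-3.9)·1.3225) / (4.9) = -1.3964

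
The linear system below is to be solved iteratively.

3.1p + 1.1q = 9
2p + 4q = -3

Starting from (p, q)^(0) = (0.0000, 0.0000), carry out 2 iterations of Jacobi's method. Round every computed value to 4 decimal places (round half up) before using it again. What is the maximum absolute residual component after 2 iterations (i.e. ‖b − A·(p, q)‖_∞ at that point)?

Iteration 1:
  p = (9 - (1.1)·0.0000) / (3.1) = 2.9032
  q = (-3 - (2)·0.0000) / (4) = -0.7500
Iteration 2:
  p = (9 - (1.1)·-0.7500) / (3.1) = 3.1694
  q = (-3 - (2)·2.9032) / (4) = -2.2016
Residual b − A·x = (1.5966, -0.5324); ∞-norm = 1.5966

1.5966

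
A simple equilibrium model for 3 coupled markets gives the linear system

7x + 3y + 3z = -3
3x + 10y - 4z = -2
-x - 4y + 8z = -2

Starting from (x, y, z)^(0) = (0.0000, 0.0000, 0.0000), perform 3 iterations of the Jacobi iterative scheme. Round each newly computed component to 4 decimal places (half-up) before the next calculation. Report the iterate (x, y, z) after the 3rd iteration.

(-0.1821, -0.2907, -0.3652)

Iteration 1:
  x = (-3 - (3)·0.0000 - (3)·0.0000) / (7) = -0.4286
  y = (-2 - (3)·0.0000 - (-4)·0.0000) / (10) = -0.2000
  z = (-2 - (-1)·0.0000 - (-4)·0.0000) / (8) = -0.2500
Iteration 2:
  x = (-3 - (3)·-0.2000 - (3)·-0.2500) / (7) = -0.2357
  y = (-2 - (3)·-0.4286 - (-4)·-0.2500) / (10) = -0.1714
  z = (-2 - (-1)·-0.4286 - (-4)·-0.2000) / (8) = -0.4036
Iteration 3:
  x = (-3 - (3)·-0.1714 - (3)·-0.4036) / (7) = -0.1821
  y = (-2 - (3)·-0.2357 - (-4)·-0.4036) / (10) = -0.2907
  z = (-2 - (-1)·-0.2357 - (-4)·-0.1714) / (8) = -0.3652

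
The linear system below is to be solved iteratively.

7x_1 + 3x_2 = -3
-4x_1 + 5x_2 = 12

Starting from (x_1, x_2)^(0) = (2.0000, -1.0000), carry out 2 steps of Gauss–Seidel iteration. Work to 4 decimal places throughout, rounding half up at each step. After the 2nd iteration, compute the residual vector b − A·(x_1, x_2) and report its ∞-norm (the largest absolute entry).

3.4968

Iteration 1:
  x_1 = (-3 - (3)·-1.0000) / (7) = 0.0000
  x_2 = (12 - (-4)·0.0000) / (5) = 2.4000
Iteration 2:
  x_1 = (-3 - (3)·2.4000) / (7) = -1.4571
  x_2 = (12 - (-4)·-1.4571) / (5) = 1.2343
Residual b − A·x = (3.4968, 0.0001); ∞-norm = 3.4968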